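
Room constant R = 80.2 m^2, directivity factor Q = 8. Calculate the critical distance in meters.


Given values:
  R = 80.2 m^2, Q = 8
Formula: d_c = 0.141 * sqrt(Q * R)
Compute Q * R = 8 * 80.2 = 641.6
Compute sqrt(641.6) = 25.3298
d_c = 0.141 * 25.3298 = 3.572

3.572 m


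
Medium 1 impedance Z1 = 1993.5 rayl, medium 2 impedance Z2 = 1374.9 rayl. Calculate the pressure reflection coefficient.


Given values:
  Z1 = 1993.5 rayl, Z2 = 1374.9 rayl
Formula: R = (Z2 - Z1) / (Z2 + Z1)
Numerator: Z2 - Z1 = 1374.9 - 1993.5 = -618.6
Denominator: Z2 + Z1 = 1374.9 + 1993.5 = 3368.4
R = -618.6 / 3368.4 = -0.1836

-0.1836


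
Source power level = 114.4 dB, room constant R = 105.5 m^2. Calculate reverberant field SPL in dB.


Given values:
  Lw = 114.4 dB, R = 105.5 m^2
Formula: SPL = Lw + 10 * log10(4 / R)
Compute 4 / R = 4 / 105.5 = 0.037915
Compute 10 * log10(0.037915) = -14.2119
SPL = 114.4 + (-14.2119) = 100.19

100.19 dB


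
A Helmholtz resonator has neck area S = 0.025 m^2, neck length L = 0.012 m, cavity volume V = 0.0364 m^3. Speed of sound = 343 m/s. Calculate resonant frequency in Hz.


Given values:
  S = 0.025 m^2, L = 0.012 m, V = 0.0364 m^3, c = 343 m/s
Formula: f = (c / (2*pi)) * sqrt(S / (V * L))
Compute V * L = 0.0364 * 0.012 = 0.0004368
Compute S / (V * L) = 0.025 / 0.0004368 = 57.2344
Compute sqrt(57.2344) = 7.565342
Compute c / (2*pi) = 343 / 6.283185 = 54.590148
f = 54.590148 * 7.565342 = 412.99

412.99 Hz


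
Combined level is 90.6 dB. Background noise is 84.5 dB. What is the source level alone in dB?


Given values:
  L_total = 90.6 dB, L_bg = 84.5 dB
Formula: L_source = 10 * log10(10^(L_total/10) - 10^(L_bg/10))
Convert to linear:
  10^(90.6/10) = 1148153621.4969
  10^(84.5/10) = 281838293.1264
Difference: 1148153621.4969 - 281838293.1264 = 866315328.3705
L_source = 10 * log10(866315328.3705) = 89.38

89.38 dB


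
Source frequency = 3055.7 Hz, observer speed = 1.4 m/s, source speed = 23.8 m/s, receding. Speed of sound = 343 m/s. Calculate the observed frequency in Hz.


Given values:
  f_s = 3055.7 Hz, v_o = 1.4 m/s, v_s = 23.8 m/s
  Direction: receding
Formula: f_o = f_s * (c - v_o) / (c + v_s)
Numerator: c - v_o = 343 - 1.4 = 341.6
Denominator: c + v_s = 343 + 23.8 = 366.8
f_o = 3055.7 * 341.6 / 366.8 = 2845.77

2845.77 Hz


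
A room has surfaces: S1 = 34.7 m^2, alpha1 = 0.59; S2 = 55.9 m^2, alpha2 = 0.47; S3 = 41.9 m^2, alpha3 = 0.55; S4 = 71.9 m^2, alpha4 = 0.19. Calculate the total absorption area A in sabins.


Given surfaces:
  Surface 1: 34.7 * 0.59 = 20.473
  Surface 2: 55.9 * 0.47 = 26.273
  Surface 3: 41.9 * 0.55 = 23.045
  Surface 4: 71.9 * 0.19 = 13.661
Formula: A = sum(Si * alpha_i)
A = 20.473 + 26.273 + 23.045 + 13.661
A = 83.45

83.45 sabins


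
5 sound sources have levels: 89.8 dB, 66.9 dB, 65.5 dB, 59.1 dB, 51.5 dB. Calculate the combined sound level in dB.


Formula: L_total = 10 * log10( sum(10^(Li/10)) )
  Source 1: 10^(89.8/10) = 954992586.0214
  Source 2: 10^(66.9/10) = 4897788.1937
  Source 3: 10^(65.5/10) = 3548133.8923
  Source 4: 10^(59.1/10) = 812830.5162
  Source 5: 10^(51.5/10) = 141253.7545
Sum of linear values = 964392592.3781
L_total = 10 * log10(964392592.3781) = 89.84

89.84 dB


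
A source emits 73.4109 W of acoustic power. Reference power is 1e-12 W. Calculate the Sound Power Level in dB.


Given values:
  W = 73.4109 W
  W_ref = 1e-12 W
Formula: SWL = 10 * log10(W / W_ref)
Compute ratio: W / W_ref = 73410900000000
Compute log10: log10(73410900000000) = 13.865761
Multiply: SWL = 10 * 13.865761 = 138.66

138.66 dB


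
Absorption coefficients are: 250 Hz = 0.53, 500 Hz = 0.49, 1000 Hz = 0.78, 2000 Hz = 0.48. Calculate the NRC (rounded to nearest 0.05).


Given values:
  a_250 = 0.53, a_500 = 0.49
  a_1000 = 0.78, a_2000 = 0.48
Formula: NRC = (a250 + a500 + a1000 + a2000) / 4
Sum = 0.53 + 0.49 + 0.78 + 0.48 = 2.28
NRC = 2.28 / 4 = 0.57
Rounded to nearest 0.05: 0.55

0.55


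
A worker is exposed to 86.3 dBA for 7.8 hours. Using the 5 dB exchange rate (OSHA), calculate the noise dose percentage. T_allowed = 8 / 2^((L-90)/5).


Given values:
  L = 86.3 dBA, T = 7.8 hours
Formula: T_allowed = 8 / 2^((L - 90) / 5)
Compute exponent: (86.3 - 90) / 5 = -0.74
Compute 2^(-0.74) = 0.598739
T_allowed = 8 / 0.598739 = 13.361415 hours
Dose = (T / T_allowed) * 100
Dose = (7.8 / 13.361415) * 100 = 58.38

58.38 %


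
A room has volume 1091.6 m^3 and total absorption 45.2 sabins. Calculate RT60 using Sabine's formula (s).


Given values:
  V = 1091.6 m^3
  A = 45.2 sabins
Formula: RT60 = 0.161 * V / A
Numerator: 0.161 * 1091.6 = 175.7476
RT60 = 175.7476 / 45.2 = 3.888

3.888 s


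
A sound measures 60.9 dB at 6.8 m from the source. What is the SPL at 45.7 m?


Given values:
  SPL1 = 60.9 dB, r1 = 6.8 m, r2 = 45.7 m
Formula: SPL2 = SPL1 - 20 * log10(r2 / r1)
Compute ratio: r2 / r1 = 45.7 / 6.8 = 6.7206
Compute log10: log10(6.7206) = 0.827408
Compute drop: 20 * 0.827408 = 16.5482
SPL2 = 60.9 - 16.5482 = 44.35

44.35 dB


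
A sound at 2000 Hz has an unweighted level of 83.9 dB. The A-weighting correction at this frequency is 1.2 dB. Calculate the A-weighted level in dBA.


Given values:
  SPL = 83.9 dB
  A-weighting at 2000 Hz = 1.2 dB
Formula: L_A = SPL + A_weight
L_A = 83.9 + (1.2)
L_A = 85.1

85.1 dBA


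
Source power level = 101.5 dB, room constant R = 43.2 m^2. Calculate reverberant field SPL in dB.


Given values:
  Lw = 101.5 dB, R = 43.2 m^2
Formula: SPL = Lw + 10 * log10(4 / R)
Compute 4 / R = 4 / 43.2 = 0.092593
Compute 10 * log10(0.092593) = -10.3342
SPL = 101.5 + (-10.3342) = 91.17

91.17 dB


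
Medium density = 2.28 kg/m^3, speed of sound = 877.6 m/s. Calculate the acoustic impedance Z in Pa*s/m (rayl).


Given values:
  rho = 2.28 kg/m^3
  c = 877.6 m/s
Formula: Z = rho * c
Z = 2.28 * 877.6
Z = 2000.93

2000.93 rayl


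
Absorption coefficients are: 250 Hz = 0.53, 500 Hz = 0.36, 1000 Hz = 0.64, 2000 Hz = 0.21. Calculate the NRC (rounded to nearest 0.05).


Given values:
  a_250 = 0.53, a_500 = 0.36
  a_1000 = 0.64, a_2000 = 0.21
Formula: NRC = (a250 + a500 + a1000 + a2000) / 4
Sum = 0.53 + 0.36 + 0.64 + 0.21 = 1.74
NRC = 1.74 / 4 = 0.435
Rounded to nearest 0.05: 0.45

0.45


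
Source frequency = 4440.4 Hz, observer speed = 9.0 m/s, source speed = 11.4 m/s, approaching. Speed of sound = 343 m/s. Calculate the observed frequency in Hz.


Given values:
  f_s = 4440.4 Hz, v_o = 9.0 m/s, v_s = 11.4 m/s
  Direction: approaching
Formula: f_o = f_s * (c + v_o) / (c - v_s)
Numerator: c + v_o = 343 + 9.0 = 352.0
Denominator: c - v_s = 343 - 11.4 = 331.6
f_o = 4440.4 * 352.0 / 331.6 = 4713.57

4713.57 Hz


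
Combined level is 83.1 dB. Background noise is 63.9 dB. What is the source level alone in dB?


Given values:
  L_total = 83.1 dB, L_bg = 63.9 dB
Formula: L_source = 10 * log10(10^(L_total/10) - 10^(L_bg/10))
Convert to linear:
  10^(83.1/10) = 204173794.467
  10^(63.9/10) = 2454708.9157
Difference: 204173794.467 - 2454708.9157 = 201719085.5513
L_source = 10 * log10(201719085.5513) = 83.05

83.05 dB


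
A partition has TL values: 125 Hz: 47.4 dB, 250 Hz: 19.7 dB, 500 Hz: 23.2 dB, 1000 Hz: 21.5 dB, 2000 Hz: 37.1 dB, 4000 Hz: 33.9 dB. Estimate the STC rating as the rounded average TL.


Given TL values at each frequency:
  125 Hz: 47.4 dB
  250 Hz: 19.7 dB
  500 Hz: 23.2 dB
  1000 Hz: 21.5 dB
  2000 Hz: 37.1 dB
  4000 Hz: 33.9 dB
Formula: STC ~ round(average of TL values)
Sum = 47.4 + 19.7 + 23.2 + 21.5 + 37.1 + 33.9 = 182.8
Average = 182.8 / 6 = 30.47
Rounded: 30

30


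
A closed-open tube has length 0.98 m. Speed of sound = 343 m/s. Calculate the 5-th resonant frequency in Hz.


Given values:
  Tube type: closed-open, L = 0.98 m, c = 343 m/s, n = 5
Formula: f_n = (2n - 1) * c / (4 * L)
Compute 2n - 1 = 2*5 - 1 = 9
Compute 4 * L = 4 * 0.98 = 3.92
f = 9 * 343 / 3.92
f = 787.5

787.5 Hz


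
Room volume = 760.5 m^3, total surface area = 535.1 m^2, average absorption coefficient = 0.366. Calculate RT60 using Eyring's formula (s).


Given values:
  V = 760.5 m^3, S = 535.1 m^2, alpha = 0.366
Formula: RT60 = 0.161 * V / (-S * ln(1 - alpha))
Compute ln(1 - 0.366) = ln(0.634) = -0.455706
Denominator: -535.1 * -0.455706 = 243.8483
Numerator: 0.161 * 760.5 = 122.4405
RT60 = 122.4405 / 243.8483 = 0.502

0.502 s


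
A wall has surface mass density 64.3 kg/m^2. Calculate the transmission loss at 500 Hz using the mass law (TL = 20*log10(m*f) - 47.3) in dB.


Given values:
  m = 64.3 kg/m^2, f = 500 Hz
Formula: TL = 20 * log10(m * f) - 47.3
Compute m * f = 64.3 * 500 = 32150.0
Compute log10(32150.0) = 4.507181
Compute 20 * 4.507181 = 90.1436
TL = 90.1436 - 47.3 = 42.84

42.84 dB


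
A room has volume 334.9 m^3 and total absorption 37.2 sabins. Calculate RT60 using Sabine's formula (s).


Given values:
  V = 334.9 m^3
  A = 37.2 sabins
Formula: RT60 = 0.161 * V / A
Numerator: 0.161 * 334.9 = 53.9189
RT60 = 53.9189 / 37.2 = 1.449

1.449 s


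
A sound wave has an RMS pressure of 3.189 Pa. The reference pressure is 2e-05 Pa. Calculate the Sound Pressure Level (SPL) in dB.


Given values:
  p = 3.189 Pa
  p_ref = 2e-05 Pa
Formula: SPL = 20 * log10(p / p_ref)
Compute ratio: p / p_ref = 3.189 / 2e-05 = 159450
Compute log10: log10(159450) = 5.202625
Multiply: SPL = 20 * 5.202625 = 104.05

104.05 dB


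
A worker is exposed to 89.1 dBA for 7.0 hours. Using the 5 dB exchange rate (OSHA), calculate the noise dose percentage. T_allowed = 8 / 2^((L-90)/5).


Given values:
  L = 89.1 dBA, T = 7.0 hours
Formula: T_allowed = 8 / 2^((L - 90) / 5)
Compute exponent: (89.1 - 90) / 5 = -0.18
Compute 2^(-0.18) = 0.882703
T_allowed = 8 / 0.882703 = 9.063071 hours
Dose = (T / T_allowed) * 100
Dose = (7.0 / 9.063071) * 100 = 77.24

77.24 %


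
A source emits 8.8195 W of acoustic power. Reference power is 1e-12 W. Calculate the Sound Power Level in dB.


Given values:
  W = 8.8195 W
  W_ref = 1e-12 W
Formula: SWL = 10 * log10(W / W_ref)
Compute ratio: W / W_ref = 8819500000000
Compute log10: log10(8819500000000) = 12.945444
Multiply: SWL = 10 * 12.945444 = 129.45

129.45 dB


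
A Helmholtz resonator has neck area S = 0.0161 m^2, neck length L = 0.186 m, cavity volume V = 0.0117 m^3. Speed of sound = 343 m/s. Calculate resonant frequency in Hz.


Given values:
  S = 0.0161 m^2, L = 0.186 m, V = 0.0117 m^3, c = 343 m/s
Formula: f = (c / (2*pi)) * sqrt(S / (V * L))
Compute V * L = 0.0117 * 0.186 = 0.0021762
Compute S / (V * L) = 0.0161 / 0.0021762 = 7.3982
Compute sqrt(7.3982) = 2.719963
Compute c / (2*pi) = 343 / 6.283185 = 54.590148
f = 54.590148 * 2.719963 = 148.48

148.48 Hz


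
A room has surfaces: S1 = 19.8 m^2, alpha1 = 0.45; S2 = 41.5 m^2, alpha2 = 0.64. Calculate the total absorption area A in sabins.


Given surfaces:
  Surface 1: 19.8 * 0.45 = 8.91
  Surface 2: 41.5 * 0.64 = 26.56
Formula: A = sum(Si * alpha_i)
A = 8.91 + 26.56
A = 35.47

35.47 sabins


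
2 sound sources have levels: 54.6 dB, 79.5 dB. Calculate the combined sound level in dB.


Formula: L_total = 10 * log10( sum(10^(Li/10)) )
  Source 1: 10^(54.6/10) = 288403.1503
  Source 2: 10^(79.5/10) = 89125093.8134
Sum of linear values = 89413496.9637
L_total = 10 * log10(89413496.9637) = 79.51

79.51 dB


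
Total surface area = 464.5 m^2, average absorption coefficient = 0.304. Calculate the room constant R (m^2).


Given values:
  S = 464.5 m^2, alpha = 0.304
Formula: R = S * alpha / (1 - alpha)
Numerator: 464.5 * 0.304 = 141.208
Denominator: 1 - 0.304 = 0.696
R = 141.208 / 0.696 = 202.89

202.89 m^2


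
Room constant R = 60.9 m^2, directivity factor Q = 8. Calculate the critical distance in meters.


Given values:
  R = 60.9 m^2, Q = 8
Formula: d_c = 0.141 * sqrt(Q * R)
Compute Q * R = 8 * 60.9 = 487.2
Compute sqrt(487.2) = 22.0726
d_c = 0.141 * 22.0726 = 3.112

3.112 m


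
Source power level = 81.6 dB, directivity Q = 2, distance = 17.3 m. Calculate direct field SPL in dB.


Given values:
  Lw = 81.6 dB, Q = 2, r = 17.3 m
Formula: SPL = Lw + 10 * log10(Q / (4 * pi * r^2))
Compute 4 * pi * r^2 = 4 * pi * 17.3^2 = 3760.9891
Compute Q / denom = 2 / 3760.9891 = 0.00053178
Compute 10 * log10(0.00053178) = -32.7427
SPL = 81.6 + (-32.7427) = 48.86

48.86 dB


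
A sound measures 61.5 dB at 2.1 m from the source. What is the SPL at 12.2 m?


Given values:
  SPL1 = 61.5 dB, r1 = 2.1 m, r2 = 12.2 m
Formula: SPL2 = SPL1 - 20 * log10(r2 / r1)
Compute ratio: r2 / r1 = 12.2 / 2.1 = 5.8095
Compute log10: log10(5.8095) = 0.764139
Compute drop: 20 * 0.764139 = 15.2828
SPL2 = 61.5 - 15.2828 = 46.22

46.22 dB


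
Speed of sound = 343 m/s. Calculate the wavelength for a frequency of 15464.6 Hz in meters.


Given values:
  c = 343 m/s, f = 15464.6 Hz
Formula: lambda = c / f
lambda = 343 / 15464.6
lambda = 0.0222

0.0222 m


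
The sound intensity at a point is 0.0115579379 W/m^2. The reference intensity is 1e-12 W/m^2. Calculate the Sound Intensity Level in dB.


Given values:
  I = 0.0115579379 W/m^2
  I_ref = 1e-12 W/m^2
Formula: SIL = 10 * log10(I / I_ref)
Compute ratio: I / I_ref = 11557937900
Compute log10: log10(11557937900) = 10.06288
Multiply: SIL = 10 * 10.06288 = 100.63

100.63 dB


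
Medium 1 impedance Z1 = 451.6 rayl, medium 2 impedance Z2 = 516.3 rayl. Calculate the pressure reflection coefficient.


Given values:
  Z1 = 451.6 rayl, Z2 = 516.3 rayl
Formula: R = (Z2 - Z1) / (Z2 + Z1)
Numerator: Z2 - Z1 = 516.3 - 451.6 = 64.7
Denominator: Z2 + Z1 = 516.3 + 451.6 = 967.9
R = 64.7 / 967.9 = 0.0668

0.0668


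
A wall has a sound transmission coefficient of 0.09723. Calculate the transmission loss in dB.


Given values:
  tau = 0.09723
Formula: TL = 10 * log10(1 / tau)
Compute 1 / tau = 1 / 0.09723 = 10.2849
Compute log10(10.2849) = 1.0122
TL = 10 * 1.0122 = 10.12

10.12 dB


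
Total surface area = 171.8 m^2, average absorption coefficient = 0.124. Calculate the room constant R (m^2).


Given values:
  S = 171.8 m^2, alpha = 0.124
Formula: R = S * alpha / (1 - alpha)
Numerator: 171.8 * 0.124 = 21.3032
Denominator: 1 - 0.124 = 0.876
R = 21.3032 / 0.876 = 24.32

24.32 m^2


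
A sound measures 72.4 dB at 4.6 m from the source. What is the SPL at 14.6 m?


Given values:
  SPL1 = 72.4 dB, r1 = 4.6 m, r2 = 14.6 m
Formula: SPL2 = SPL1 - 20 * log10(r2 / r1)
Compute ratio: r2 / r1 = 14.6 / 4.6 = 3.1739
Compute log10: log10(3.1739) = 0.501593
Compute drop: 20 * 0.501593 = 10.0319
SPL2 = 72.4 - 10.0319 = 62.37

62.37 dB


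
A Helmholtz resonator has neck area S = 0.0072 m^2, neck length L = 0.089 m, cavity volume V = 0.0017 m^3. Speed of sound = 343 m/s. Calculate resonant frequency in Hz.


Given values:
  S = 0.0072 m^2, L = 0.089 m, V = 0.0017 m^3, c = 343 m/s
Formula: f = (c / (2*pi)) * sqrt(S / (V * L))
Compute V * L = 0.0017 * 0.089 = 0.0001513
Compute S / (V * L) = 0.0072 / 0.0001513 = 47.5876
Compute sqrt(47.5876) = 6.898377
Compute c / (2*pi) = 343 / 6.283185 = 54.590148
f = 54.590148 * 6.898377 = 376.58

376.58 Hz


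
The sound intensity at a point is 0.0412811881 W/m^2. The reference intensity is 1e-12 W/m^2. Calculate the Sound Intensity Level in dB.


Given values:
  I = 0.0412811881 W/m^2
  I_ref = 1e-12 W/m^2
Formula: SIL = 10 * log10(I / I_ref)
Compute ratio: I / I_ref = 41281188100
Compute log10: log10(41281188100) = 10.615752
Multiply: SIL = 10 * 10.615752 = 106.16

106.16 dB


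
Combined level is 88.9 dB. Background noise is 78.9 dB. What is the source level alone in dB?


Given values:
  L_total = 88.9 dB, L_bg = 78.9 dB
Formula: L_source = 10 * log10(10^(L_total/10) - 10^(L_bg/10))
Convert to linear:
  10^(88.9/10) = 776247116.6287
  10^(78.9/10) = 77624711.6629
Difference: 776247116.6287 - 77624711.6629 = 698622404.9658
L_source = 10 * log10(698622404.9658) = 88.44

88.44 dB


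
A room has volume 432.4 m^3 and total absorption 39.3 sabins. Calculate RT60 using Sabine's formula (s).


Given values:
  V = 432.4 m^3
  A = 39.3 sabins
Formula: RT60 = 0.161 * V / A
Numerator: 0.161 * 432.4 = 69.6164
RT60 = 69.6164 / 39.3 = 1.771

1.771 s


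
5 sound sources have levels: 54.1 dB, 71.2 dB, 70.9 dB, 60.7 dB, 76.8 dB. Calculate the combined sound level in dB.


Formula: L_total = 10 * log10( sum(10^(Li/10)) )
  Source 1: 10^(54.1/10) = 257039.5783
  Source 2: 10^(71.2/10) = 13182567.3856
  Source 3: 10^(70.9/10) = 12302687.7081
  Source 4: 10^(60.7/10) = 1174897.5549
  Source 5: 10^(76.8/10) = 47863009.2323
Sum of linear values = 74780201.4592
L_total = 10 * log10(74780201.4592) = 78.74

78.74 dB


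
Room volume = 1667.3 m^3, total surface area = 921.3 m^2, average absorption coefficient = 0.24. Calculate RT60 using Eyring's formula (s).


Given values:
  V = 1667.3 m^3, S = 921.3 m^2, alpha = 0.24
Formula: RT60 = 0.161 * V / (-S * ln(1 - alpha))
Compute ln(1 - 0.24) = ln(0.76) = -0.274437
Denominator: -921.3 * -0.274437 = 252.8388
Numerator: 0.161 * 1667.3 = 268.4353
RT60 = 268.4353 / 252.8388 = 1.062

1.062 s


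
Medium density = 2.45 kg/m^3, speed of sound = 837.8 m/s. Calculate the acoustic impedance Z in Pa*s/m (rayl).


Given values:
  rho = 2.45 kg/m^3
  c = 837.8 m/s
Formula: Z = rho * c
Z = 2.45 * 837.8
Z = 2052.61

2052.61 rayl


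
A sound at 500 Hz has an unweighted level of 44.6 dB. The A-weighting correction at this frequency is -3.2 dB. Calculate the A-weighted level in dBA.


Given values:
  SPL = 44.6 dB
  A-weighting at 500 Hz = -3.2 dB
Formula: L_A = SPL + A_weight
L_A = 44.6 + (-3.2)
L_A = 41.4

41.4 dBA


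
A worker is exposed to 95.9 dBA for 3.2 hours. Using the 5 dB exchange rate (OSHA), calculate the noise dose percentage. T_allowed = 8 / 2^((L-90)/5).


Given values:
  L = 95.9 dBA, T = 3.2 hours
Formula: T_allowed = 8 / 2^((L - 90) / 5)
Compute exponent: (95.9 - 90) / 5 = 1.18
Compute 2^(1.18) = 2.265768
T_allowed = 8 / 2.265768 = 3.530812 hours
Dose = (T / T_allowed) * 100
Dose = (3.2 / 3.530812) * 100 = 90.63

90.63 %


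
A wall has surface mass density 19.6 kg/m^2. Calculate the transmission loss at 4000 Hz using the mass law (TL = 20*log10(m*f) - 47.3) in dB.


Given values:
  m = 19.6 kg/m^2, f = 4000 Hz
Formula: TL = 20 * log10(m * f) - 47.3
Compute m * f = 19.6 * 4000 = 78400.0
Compute log10(78400.0) = 4.894316
Compute 20 * 4.894316 = 97.8863
TL = 97.8863 - 47.3 = 50.59

50.59 dB


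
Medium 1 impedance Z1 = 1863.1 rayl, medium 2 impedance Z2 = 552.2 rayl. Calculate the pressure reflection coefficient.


Given values:
  Z1 = 1863.1 rayl, Z2 = 552.2 rayl
Formula: R = (Z2 - Z1) / (Z2 + Z1)
Numerator: Z2 - Z1 = 552.2 - 1863.1 = -1310.9
Denominator: Z2 + Z1 = 552.2 + 1863.1 = 2415.3
R = -1310.9 / 2415.3 = -0.5427

-0.5427


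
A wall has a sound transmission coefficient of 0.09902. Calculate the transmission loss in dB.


Given values:
  tau = 0.09902
Formula: TL = 10 * log10(1 / tau)
Compute 1 / tau = 1 / 0.09902 = 10.099
Compute log10(10.099) = 1.004278
TL = 10 * 1.004278 = 10.04

10.04 dB


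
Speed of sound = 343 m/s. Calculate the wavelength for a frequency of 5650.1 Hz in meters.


Given values:
  c = 343 m/s, f = 5650.1 Hz
Formula: lambda = c / f
lambda = 343 / 5650.1
lambda = 0.0607

0.0607 m


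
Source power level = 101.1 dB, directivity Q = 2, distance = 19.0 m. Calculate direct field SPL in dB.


Given values:
  Lw = 101.1 dB, Q = 2, r = 19.0 m
Formula: SPL = Lw + 10 * log10(Q / (4 * pi * r^2))
Compute 4 * pi * r^2 = 4 * pi * 19.0^2 = 4536.4598
Compute Q / denom = 2 / 4536.4598 = 0.00044087
Compute 10 * log10(0.00044087) = -33.5569
SPL = 101.1 + (-33.5569) = 67.54

67.54 dB


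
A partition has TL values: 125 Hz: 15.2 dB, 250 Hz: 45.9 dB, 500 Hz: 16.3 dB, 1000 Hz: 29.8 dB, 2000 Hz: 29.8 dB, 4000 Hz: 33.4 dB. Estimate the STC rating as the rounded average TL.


Given TL values at each frequency:
  125 Hz: 15.2 dB
  250 Hz: 45.9 dB
  500 Hz: 16.3 dB
  1000 Hz: 29.8 dB
  2000 Hz: 29.8 dB
  4000 Hz: 33.4 dB
Formula: STC ~ round(average of TL values)
Sum = 15.2 + 45.9 + 16.3 + 29.8 + 29.8 + 33.4 = 170.4
Average = 170.4 / 6 = 28.4
Rounded: 28

28


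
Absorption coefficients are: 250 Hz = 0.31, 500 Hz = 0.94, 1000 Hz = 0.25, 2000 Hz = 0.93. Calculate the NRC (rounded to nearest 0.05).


Given values:
  a_250 = 0.31, a_500 = 0.94
  a_1000 = 0.25, a_2000 = 0.93
Formula: NRC = (a250 + a500 + a1000 + a2000) / 4
Sum = 0.31 + 0.94 + 0.25 + 0.93 = 2.43
NRC = 2.43 / 4 = 0.6075
Rounded to nearest 0.05: 0.6

0.6


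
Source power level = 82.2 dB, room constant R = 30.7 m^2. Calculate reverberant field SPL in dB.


Given values:
  Lw = 82.2 dB, R = 30.7 m^2
Formula: SPL = Lw + 10 * log10(4 / R)
Compute 4 / R = 4 / 30.7 = 0.130293
Compute 10 * log10(0.130293) = -8.8508
SPL = 82.2 + (-8.8508) = 73.35

73.35 dB


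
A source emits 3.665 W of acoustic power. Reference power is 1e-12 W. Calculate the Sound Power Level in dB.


Given values:
  W = 3.665 W
  W_ref = 1e-12 W
Formula: SWL = 10 * log10(W / W_ref)
Compute ratio: W / W_ref = 3665000000000
Compute log10: log10(3665000000000) = 12.564074
Multiply: SWL = 10 * 12.564074 = 125.64

125.64 dB


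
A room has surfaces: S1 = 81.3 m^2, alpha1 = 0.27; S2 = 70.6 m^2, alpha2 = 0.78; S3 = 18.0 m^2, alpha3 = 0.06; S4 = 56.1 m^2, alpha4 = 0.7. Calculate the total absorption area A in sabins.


Given surfaces:
  Surface 1: 81.3 * 0.27 = 21.951
  Surface 2: 70.6 * 0.78 = 55.068
  Surface 3: 18.0 * 0.06 = 1.08
  Surface 4: 56.1 * 0.7 = 39.27
Formula: A = sum(Si * alpha_i)
A = 21.951 + 55.068 + 1.08 + 39.27
A = 117.37

117.37 sabins


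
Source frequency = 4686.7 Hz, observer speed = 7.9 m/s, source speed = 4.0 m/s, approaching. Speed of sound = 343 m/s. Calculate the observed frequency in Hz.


Given values:
  f_s = 4686.7 Hz, v_o = 7.9 m/s, v_s = 4.0 m/s
  Direction: approaching
Formula: f_o = f_s * (c + v_o) / (c - v_s)
Numerator: c + v_o = 343 + 7.9 = 350.9
Denominator: c - v_s = 343 - 4.0 = 339.0
f_o = 4686.7 * 350.9 / 339.0 = 4851.22

4851.22 Hz


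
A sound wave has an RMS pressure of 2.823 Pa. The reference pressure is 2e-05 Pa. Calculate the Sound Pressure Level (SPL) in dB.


Given values:
  p = 2.823 Pa
  p_ref = 2e-05 Pa
Formula: SPL = 20 * log10(p / p_ref)
Compute ratio: p / p_ref = 2.823 / 2e-05 = 141150
Compute log10: log10(141150) = 5.149681
Multiply: SPL = 20 * 5.149681 = 102.99

102.99 dB


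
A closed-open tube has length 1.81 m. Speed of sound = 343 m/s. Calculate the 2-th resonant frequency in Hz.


Given values:
  Tube type: closed-open, L = 1.81 m, c = 343 m/s, n = 2
Formula: f_n = (2n - 1) * c / (4 * L)
Compute 2n - 1 = 2*2 - 1 = 3
Compute 4 * L = 4 * 1.81 = 7.24
f = 3 * 343 / 7.24
f = 142.13

142.13 Hz


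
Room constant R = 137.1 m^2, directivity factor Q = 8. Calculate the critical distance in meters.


Given values:
  R = 137.1 m^2, Q = 8
Formula: d_c = 0.141 * sqrt(Q * R)
Compute Q * R = 8 * 137.1 = 1096.8
Compute sqrt(1096.8) = 33.118
d_c = 0.141 * 33.118 = 4.67

4.67 m


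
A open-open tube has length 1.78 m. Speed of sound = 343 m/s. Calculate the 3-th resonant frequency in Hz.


Given values:
  Tube type: open-open, L = 1.78 m, c = 343 m/s, n = 3
Formula: f_n = n * c / (2 * L)
Compute 2 * L = 2 * 1.78 = 3.56
f = 3 * 343 / 3.56
f = 289.04

289.04 Hz


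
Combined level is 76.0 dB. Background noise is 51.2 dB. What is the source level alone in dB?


Given values:
  L_total = 76.0 dB, L_bg = 51.2 dB
Formula: L_source = 10 * log10(10^(L_total/10) - 10^(L_bg/10))
Convert to linear:
  10^(76.0/10) = 39810717.0553
  10^(51.2/10) = 131825.6739
Difference: 39810717.0553 - 131825.6739 = 39678891.3814
L_source = 10 * log10(39678891.3814) = 75.99

75.99 dB


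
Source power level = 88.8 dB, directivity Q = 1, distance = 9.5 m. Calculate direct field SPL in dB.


Given values:
  Lw = 88.8 dB, Q = 1, r = 9.5 m
Formula: SPL = Lw + 10 * log10(Q / (4 * pi * r^2))
Compute 4 * pi * r^2 = 4 * pi * 9.5^2 = 1134.1149
Compute Q / denom = 1 / 1134.1149 = 0.00088174
Compute 10 * log10(0.00088174) = -30.5466
SPL = 88.8 + (-30.5466) = 58.25

58.25 dB


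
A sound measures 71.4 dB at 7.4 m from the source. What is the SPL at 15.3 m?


Given values:
  SPL1 = 71.4 dB, r1 = 7.4 m, r2 = 15.3 m
Formula: SPL2 = SPL1 - 20 * log10(r2 / r1)
Compute ratio: r2 / r1 = 15.3 / 7.4 = 2.0676
Compute log10: log10(2.0676) = 0.315467
Compute drop: 20 * 0.315467 = 6.3093
SPL2 = 71.4 - 6.3093 = 65.09

65.09 dB


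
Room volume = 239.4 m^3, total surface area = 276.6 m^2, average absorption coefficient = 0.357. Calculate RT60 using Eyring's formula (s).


Given values:
  V = 239.4 m^3, S = 276.6 m^2, alpha = 0.357
Formula: RT60 = 0.161 * V / (-S * ln(1 - alpha))
Compute ln(1 - 0.357) = ln(0.643) = -0.441611
Denominator: -276.6 * -0.441611 = 122.1496
Numerator: 0.161 * 239.4 = 38.5434
RT60 = 38.5434 / 122.1496 = 0.316

0.316 s


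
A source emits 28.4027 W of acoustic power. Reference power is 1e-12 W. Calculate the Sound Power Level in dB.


Given values:
  W = 28.4027 W
  W_ref = 1e-12 W
Formula: SWL = 10 * log10(W / W_ref)
Compute ratio: W / W_ref = 28402700000000
Compute log10: log10(28402700000000) = 13.45336
Multiply: SWL = 10 * 13.45336 = 134.53

134.53 dB


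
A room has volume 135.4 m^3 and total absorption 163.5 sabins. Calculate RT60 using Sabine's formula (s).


Given values:
  V = 135.4 m^3
  A = 163.5 sabins
Formula: RT60 = 0.161 * V / A
Numerator: 0.161 * 135.4 = 21.7994
RT60 = 21.7994 / 163.5 = 0.133

0.133 s


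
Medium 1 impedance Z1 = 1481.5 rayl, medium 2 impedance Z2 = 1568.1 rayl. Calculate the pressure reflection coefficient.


Given values:
  Z1 = 1481.5 rayl, Z2 = 1568.1 rayl
Formula: R = (Z2 - Z1) / (Z2 + Z1)
Numerator: Z2 - Z1 = 1568.1 - 1481.5 = 86.6
Denominator: Z2 + Z1 = 1568.1 + 1481.5 = 3049.6
R = 86.6 / 3049.6 = 0.0284

0.0284


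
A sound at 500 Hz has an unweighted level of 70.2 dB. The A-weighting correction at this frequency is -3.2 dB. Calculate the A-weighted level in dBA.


Given values:
  SPL = 70.2 dB
  A-weighting at 500 Hz = -3.2 dB
Formula: L_A = SPL + A_weight
L_A = 70.2 + (-3.2)
L_A = 67.0

67.0 dBA


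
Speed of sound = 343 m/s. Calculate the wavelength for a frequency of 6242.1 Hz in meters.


Given values:
  c = 343 m/s, f = 6242.1 Hz
Formula: lambda = c / f
lambda = 343 / 6242.1
lambda = 0.0549

0.0549 m


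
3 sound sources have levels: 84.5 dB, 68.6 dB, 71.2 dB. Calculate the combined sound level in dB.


Formula: L_total = 10 * log10( sum(10^(Li/10)) )
  Source 1: 10^(84.5/10) = 281838293.1264
  Source 2: 10^(68.6/10) = 7244359.6007
  Source 3: 10^(71.2/10) = 13182567.3856
Sum of linear values = 302265220.1127
L_total = 10 * log10(302265220.1127) = 84.8

84.8 dB


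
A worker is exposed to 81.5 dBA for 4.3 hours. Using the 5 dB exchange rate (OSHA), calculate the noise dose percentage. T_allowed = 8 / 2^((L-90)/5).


Given values:
  L = 81.5 dBA, T = 4.3 hours
Formula: T_allowed = 8 / 2^((L - 90) / 5)
Compute exponent: (81.5 - 90) / 5 = -1.7
Compute 2^(-1.7) = 0.307786
T_allowed = 8 / 0.307786 = 25.992085 hours
Dose = (T / T_allowed) * 100
Dose = (4.3 / 25.992085) * 100 = 16.54

16.54 %


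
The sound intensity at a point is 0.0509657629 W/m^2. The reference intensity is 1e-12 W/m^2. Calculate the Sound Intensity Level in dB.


Given values:
  I = 0.0509657629 W/m^2
  I_ref = 1e-12 W/m^2
Formula: SIL = 10 * log10(I / I_ref)
Compute ratio: I / I_ref = 50965762900
Compute log10: log10(50965762900) = 10.707279
Multiply: SIL = 10 * 10.707279 = 107.07

107.07 dB


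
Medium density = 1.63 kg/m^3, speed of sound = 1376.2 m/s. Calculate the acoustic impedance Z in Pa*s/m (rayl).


Given values:
  rho = 1.63 kg/m^3
  c = 1376.2 m/s
Formula: Z = rho * c
Z = 1.63 * 1376.2
Z = 2243.21

2243.21 rayl


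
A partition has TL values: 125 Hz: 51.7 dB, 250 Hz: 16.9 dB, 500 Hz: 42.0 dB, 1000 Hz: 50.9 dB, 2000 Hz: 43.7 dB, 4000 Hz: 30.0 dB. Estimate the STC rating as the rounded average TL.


Given TL values at each frequency:
  125 Hz: 51.7 dB
  250 Hz: 16.9 dB
  500 Hz: 42.0 dB
  1000 Hz: 50.9 dB
  2000 Hz: 43.7 dB
  4000 Hz: 30.0 dB
Formula: STC ~ round(average of TL values)
Sum = 51.7 + 16.9 + 42.0 + 50.9 + 43.7 + 30.0 = 235.2
Average = 235.2 / 6 = 39.2
Rounded: 39

39


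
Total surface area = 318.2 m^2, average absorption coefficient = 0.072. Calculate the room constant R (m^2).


Given values:
  S = 318.2 m^2, alpha = 0.072
Formula: R = S * alpha / (1 - alpha)
Numerator: 318.2 * 0.072 = 22.9104
Denominator: 1 - 0.072 = 0.928
R = 22.9104 / 0.928 = 24.69

24.69 m^2


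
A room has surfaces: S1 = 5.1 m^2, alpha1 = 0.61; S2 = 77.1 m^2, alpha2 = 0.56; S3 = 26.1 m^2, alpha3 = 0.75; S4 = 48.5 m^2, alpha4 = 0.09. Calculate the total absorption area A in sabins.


Given surfaces:
  Surface 1: 5.1 * 0.61 = 3.111
  Surface 2: 77.1 * 0.56 = 43.176
  Surface 3: 26.1 * 0.75 = 19.575
  Surface 4: 48.5 * 0.09 = 4.365
Formula: A = sum(Si * alpha_i)
A = 3.111 + 43.176 + 19.575 + 4.365
A = 70.23

70.23 sabins


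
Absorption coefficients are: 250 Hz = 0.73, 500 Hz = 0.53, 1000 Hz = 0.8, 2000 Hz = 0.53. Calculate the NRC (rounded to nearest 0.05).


Given values:
  a_250 = 0.73, a_500 = 0.53
  a_1000 = 0.8, a_2000 = 0.53
Formula: NRC = (a250 + a500 + a1000 + a2000) / 4
Sum = 0.73 + 0.53 + 0.8 + 0.53 = 2.59
NRC = 2.59 / 4 = 0.6475
Rounded to nearest 0.05: 0.65

0.65


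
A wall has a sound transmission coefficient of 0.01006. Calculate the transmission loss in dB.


Given values:
  tau = 0.01006
Formula: TL = 10 * log10(1 / tau)
Compute 1 / tau = 1 / 0.01006 = 99.4036
Compute log10(99.4036) = 1.997402
TL = 10 * 1.997402 = 19.97

19.97 dB


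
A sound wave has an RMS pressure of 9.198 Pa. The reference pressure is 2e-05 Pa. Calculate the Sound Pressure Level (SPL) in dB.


Given values:
  p = 9.198 Pa
  p_ref = 2e-05 Pa
Formula: SPL = 20 * log10(p / p_ref)
Compute ratio: p / p_ref = 9.198 / 2e-05 = 459900
Compute log10: log10(459900) = 5.662663
Multiply: SPL = 20 * 5.662663 = 113.25

113.25 dB


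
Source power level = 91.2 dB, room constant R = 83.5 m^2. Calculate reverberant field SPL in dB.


Given values:
  Lw = 91.2 dB, R = 83.5 m^2
Formula: SPL = Lw + 10 * log10(4 / R)
Compute 4 / R = 4 / 83.5 = 0.047904
Compute 10 * log10(0.047904) = -13.1963
SPL = 91.2 + (-13.1963) = 78.0

78.0 dB


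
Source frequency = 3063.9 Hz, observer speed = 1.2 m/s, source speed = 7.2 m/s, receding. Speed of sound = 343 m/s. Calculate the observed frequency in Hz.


Given values:
  f_s = 3063.9 Hz, v_o = 1.2 m/s, v_s = 7.2 m/s
  Direction: receding
Formula: f_o = f_s * (c - v_o) / (c + v_s)
Numerator: c - v_o = 343 - 1.2 = 341.8
Denominator: c + v_s = 343 + 7.2 = 350.2
f_o = 3063.9 * 341.8 / 350.2 = 2990.41

2990.41 Hz


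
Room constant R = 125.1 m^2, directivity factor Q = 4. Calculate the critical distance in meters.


Given values:
  R = 125.1 m^2, Q = 4
Formula: d_c = 0.141 * sqrt(Q * R)
Compute Q * R = 4 * 125.1 = 500.4
Compute sqrt(500.4) = 22.3696
d_c = 0.141 * 22.3696 = 3.154

3.154 m


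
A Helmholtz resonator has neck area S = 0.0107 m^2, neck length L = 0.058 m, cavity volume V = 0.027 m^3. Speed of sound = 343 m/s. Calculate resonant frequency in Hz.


Given values:
  S = 0.0107 m^2, L = 0.058 m, V = 0.027 m^3, c = 343 m/s
Formula: f = (c / (2*pi)) * sqrt(S / (V * L))
Compute V * L = 0.027 * 0.058 = 0.001566
Compute S / (V * L) = 0.0107 / 0.001566 = 6.8327
Compute sqrt(6.8327) = 2.613943
Compute c / (2*pi) = 343 / 6.283185 = 54.590148
f = 54.590148 * 2.613943 = 142.7

142.7 Hz


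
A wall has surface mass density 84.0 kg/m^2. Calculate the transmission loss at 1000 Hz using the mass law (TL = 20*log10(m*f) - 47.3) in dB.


Given values:
  m = 84.0 kg/m^2, f = 1000 Hz
Formula: TL = 20 * log10(m * f) - 47.3
Compute m * f = 84.0 * 1000 = 84000.0
Compute log10(84000.0) = 4.924279
Compute 20 * 4.924279 = 98.4856
TL = 98.4856 - 47.3 = 51.19

51.19 dB


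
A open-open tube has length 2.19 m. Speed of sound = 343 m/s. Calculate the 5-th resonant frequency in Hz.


Given values:
  Tube type: open-open, L = 2.19 m, c = 343 m/s, n = 5
Formula: f_n = n * c / (2 * L)
Compute 2 * L = 2 * 2.19 = 4.38
f = 5 * 343 / 4.38
f = 391.55

391.55 Hz


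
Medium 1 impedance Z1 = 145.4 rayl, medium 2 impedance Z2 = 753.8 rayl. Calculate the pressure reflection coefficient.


Given values:
  Z1 = 145.4 rayl, Z2 = 753.8 rayl
Formula: R = (Z2 - Z1) / (Z2 + Z1)
Numerator: Z2 - Z1 = 753.8 - 145.4 = 608.4
Denominator: Z2 + Z1 = 753.8 + 145.4 = 899.2
R = 608.4 / 899.2 = 0.6766

0.6766


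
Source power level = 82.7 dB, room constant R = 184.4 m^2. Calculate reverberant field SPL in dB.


Given values:
  Lw = 82.7 dB, R = 184.4 m^2
Formula: SPL = Lw + 10 * log10(4 / R)
Compute 4 / R = 4 / 184.4 = 0.021692
Compute 10 * log10(0.021692) = -16.637
SPL = 82.7 + (-16.637) = 66.06

66.06 dB


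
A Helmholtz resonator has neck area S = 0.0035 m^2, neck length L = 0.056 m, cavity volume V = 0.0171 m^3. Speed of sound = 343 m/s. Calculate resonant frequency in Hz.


Given values:
  S = 0.0035 m^2, L = 0.056 m, V = 0.0171 m^3, c = 343 m/s
Formula: f = (c / (2*pi)) * sqrt(S / (V * L))
Compute V * L = 0.0171 * 0.056 = 0.0009576
Compute S / (V * L) = 0.0035 / 0.0009576 = 3.655
Compute sqrt(3.655) = 1.911805
Compute c / (2*pi) = 343 / 6.283185 = 54.590148
f = 54.590148 * 1.911805 = 104.37

104.37 Hz


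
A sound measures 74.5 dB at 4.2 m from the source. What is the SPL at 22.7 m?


Given values:
  SPL1 = 74.5 dB, r1 = 4.2 m, r2 = 22.7 m
Formula: SPL2 = SPL1 - 20 * log10(r2 / r1)
Compute ratio: r2 / r1 = 22.7 / 4.2 = 5.4048
Compute log10: log10(5.4048) = 0.73278
Compute drop: 20 * 0.73278 = 14.6556
SPL2 = 74.5 - 14.6556 = 59.84

59.84 dB


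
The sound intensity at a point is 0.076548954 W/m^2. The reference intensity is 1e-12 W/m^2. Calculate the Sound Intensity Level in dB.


Given values:
  I = 0.076548954 W/m^2
  I_ref = 1e-12 W/m^2
Formula: SIL = 10 * log10(I / I_ref)
Compute ratio: I / I_ref = 76548954000
Compute log10: log10(76548954000) = 10.883939
Multiply: SIL = 10 * 10.883939 = 108.84

108.84 dB


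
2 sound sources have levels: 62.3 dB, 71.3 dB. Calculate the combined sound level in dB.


Formula: L_total = 10 * log10( sum(10^(Li/10)) )
  Source 1: 10^(62.3/10) = 1698243.6525
  Source 2: 10^(71.3/10) = 13489628.8259
Sum of linear values = 15187872.4784
L_total = 10 * log10(15187872.4784) = 71.81

71.81 dB


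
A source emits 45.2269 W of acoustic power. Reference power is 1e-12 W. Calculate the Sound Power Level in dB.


Given values:
  W = 45.2269 W
  W_ref = 1e-12 W
Formula: SWL = 10 * log10(W / W_ref)
Compute ratio: W / W_ref = 45226900000000
Compute log10: log10(45226900000000) = 13.655397
Multiply: SWL = 10 * 13.655397 = 136.55

136.55 dB


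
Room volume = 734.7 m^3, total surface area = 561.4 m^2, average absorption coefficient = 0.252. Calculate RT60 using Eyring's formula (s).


Given values:
  V = 734.7 m^3, S = 561.4 m^2, alpha = 0.252
Formula: RT60 = 0.161 * V / (-S * ln(1 - alpha))
Compute ln(1 - 0.252) = ln(0.748) = -0.290352
Denominator: -561.4 * -0.290352 = 163.0036
Numerator: 0.161 * 734.7 = 118.2867
RT60 = 118.2867 / 163.0036 = 0.726

0.726 s


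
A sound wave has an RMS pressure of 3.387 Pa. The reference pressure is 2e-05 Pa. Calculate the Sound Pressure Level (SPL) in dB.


Given values:
  p = 3.387 Pa
  p_ref = 2e-05 Pa
Formula: SPL = 20 * log10(p / p_ref)
Compute ratio: p / p_ref = 3.387 / 2e-05 = 169350
Compute log10: log10(169350) = 5.228785
Multiply: SPL = 20 * 5.228785 = 104.58

104.58 dB


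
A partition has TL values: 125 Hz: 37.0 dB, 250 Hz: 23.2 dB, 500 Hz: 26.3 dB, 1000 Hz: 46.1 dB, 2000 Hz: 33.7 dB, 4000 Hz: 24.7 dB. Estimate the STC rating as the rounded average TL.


Given TL values at each frequency:
  125 Hz: 37.0 dB
  250 Hz: 23.2 dB
  500 Hz: 26.3 dB
  1000 Hz: 46.1 dB
  2000 Hz: 33.7 dB
  4000 Hz: 24.7 dB
Formula: STC ~ round(average of TL values)
Sum = 37.0 + 23.2 + 26.3 + 46.1 + 33.7 + 24.7 = 191.0
Average = 191.0 / 6 = 31.83
Rounded: 32

32


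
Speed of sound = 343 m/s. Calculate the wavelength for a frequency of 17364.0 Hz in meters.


Given values:
  c = 343 m/s, f = 17364.0 Hz
Formula: lambda = c / f
lambda = 343 / 17364.0
lambda = 0.0198

0.0198 m


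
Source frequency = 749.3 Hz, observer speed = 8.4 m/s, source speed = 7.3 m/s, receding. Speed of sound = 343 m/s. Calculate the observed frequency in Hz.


Given values:
  f_s = 749.3 Hz, v_o = 8.4 m/s, v_s = 7.3 m/s
  Direction: receding
Formula: f_o = f_s * (c - v_o) / (c + v_s)
Numerator: c - v_o = 343 - 8.4 = 334.6
Denominator: c + v_s = 343 + 7.3 = 350.3
f_o = 749.3 * 334.6 / 350.3 = 715.72

715.72 Hz


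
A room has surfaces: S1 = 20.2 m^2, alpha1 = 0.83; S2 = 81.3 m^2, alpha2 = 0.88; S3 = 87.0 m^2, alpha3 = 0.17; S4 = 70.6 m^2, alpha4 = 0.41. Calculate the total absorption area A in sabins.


Given surfaces:
  Surface 1: 20.2 * 0.83 = 16.766
  Surface 2: 81.3 * 0.88 = 71.544
  Surface 3: 87.0 * 0.17 = 14.79
  Surface 4: 70.6 * 0.41 = 28.946
Formula: A = sum(Si * alpha_i)
A = 16.766 + 71.544 + 14.79 + 28.946
A = 132.05

132.05 sabins


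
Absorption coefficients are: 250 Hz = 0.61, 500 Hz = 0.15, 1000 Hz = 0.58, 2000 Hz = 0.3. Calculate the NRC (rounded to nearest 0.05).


Given values:
  a_250 = 0.61, a_500 = 0.15
  a_1000 = 0.58, a_2000 = 0.3
Formula: NRC = (a250 + a500 + a1000 + a2000) / 4
Sum = 0.61 + 0.15 + 0.58 + 0.3 = 1.64
NRC = 1.64 / 4 = 0.41
Rounded to nearest 0.05: 0.4

0.4


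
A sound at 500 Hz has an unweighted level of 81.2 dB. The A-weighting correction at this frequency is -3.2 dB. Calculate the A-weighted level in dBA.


Given values:
  SPL = 81.2 dB
  A-weighting at 500 Hz = -3.2 dB
Formula: L_A = SPL + A_weight
L_A = 81.2 + (-3.2)
L_A = 78.0

78.0 dBA


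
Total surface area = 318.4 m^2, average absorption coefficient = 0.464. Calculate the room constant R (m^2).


Given values:
  S = 318.4 m^2, alpha = 0.464
Formula: R = S * alpha / (1 - alpha)
Numerator: 318.4 * 0.464 = 147.7376
Denominator: 1 - 0.464 = 0.536
R = 147.7376 / 0.536 = 275.63

275.63 m^2


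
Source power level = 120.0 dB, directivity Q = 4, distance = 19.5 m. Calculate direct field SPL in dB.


Given values:
  Lw = 120.0 dB, Q = 4, r = 19.5 m
Formula: SPL = Lw + 10 * log10(Q / (4 * pi * r^2))
Compute 4 * pi * r^2 = 4 * pi * 19.5^2 = 4778.3624
Compute Q / denom = 4 / 4778.3624 = 0.00083711
Compute 10 * log10(0.00083711) = -30.7722
SPL = 120.0 + (-30.7722) = 89.23

89.23 dB


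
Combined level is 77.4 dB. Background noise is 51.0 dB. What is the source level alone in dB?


Given values:
  L_total = 77.4 dB, L_bg = 51.0 dB
Formula: L_source = 10 * log10(10^(L_total/10) - 10^(L_bg/10))
Convert to linear:
  10^(77.4/10) = 54954087.3858
  10^(51.0/10) = 125892.5412
Difference: 54954087.3858 - 125892.5412 = 54828194.8446
L_source = 10 * log10(54828194.8446) = 77.39

77.39 dB


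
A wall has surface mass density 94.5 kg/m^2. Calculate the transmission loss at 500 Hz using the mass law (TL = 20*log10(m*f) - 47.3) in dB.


Given values:
  m = 94.5 kg/m^2, f = 500 Hz
Formula: TL = 20 * log10(m * f) - 47.3
Compute m * f = 94.5 * 500 = 47250.0
Compute log10(47250.0) = 4.674402
Compute 20 * 4.674402 = 93.488
TL = 93.488 - 47.3 = 46.19

46.19 dB


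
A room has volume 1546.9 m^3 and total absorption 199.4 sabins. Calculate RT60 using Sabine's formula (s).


Given values:
  V = 1546.9 m^3
  A = 199.4 sabins
Formula: RT60 = 0.161 * V / A
Numerator: 0.161 * 1546.9 = 249.0509
RT60 = 249.0509 / 199.4 = 1.249

1.249 s


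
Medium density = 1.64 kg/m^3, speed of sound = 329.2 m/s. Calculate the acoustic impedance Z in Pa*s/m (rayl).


Given values:
  rho = 1.64 kg/m^3
  c = 329.2 m/s
Formula: Z = rho * c
Z = 1.64 * 329.2
Z = 539.89

539.89 rayl


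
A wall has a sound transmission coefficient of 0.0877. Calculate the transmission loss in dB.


Given values:
  tau = 0.0877
Formula: TL = 10 * log10(1 / tau)
Compute 1 / tau = 1 / 0.0877 = 11.4025
Compute log10(11.4025) = 1.057
TL = 10 * 1.057 = 10.57

10.57 dB


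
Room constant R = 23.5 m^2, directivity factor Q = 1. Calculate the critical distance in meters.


Given values:
  R = 23.5 m^2, Q = 1
Formula: d_c = 0.141 * sqrt(Q * R)
Compute Q * R = 1 * 23.5 = 23.5
Compute sqrt(23.5) = 4.8477
d_c = 0.141 * 4.8477 = 0.684

0.684 m
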